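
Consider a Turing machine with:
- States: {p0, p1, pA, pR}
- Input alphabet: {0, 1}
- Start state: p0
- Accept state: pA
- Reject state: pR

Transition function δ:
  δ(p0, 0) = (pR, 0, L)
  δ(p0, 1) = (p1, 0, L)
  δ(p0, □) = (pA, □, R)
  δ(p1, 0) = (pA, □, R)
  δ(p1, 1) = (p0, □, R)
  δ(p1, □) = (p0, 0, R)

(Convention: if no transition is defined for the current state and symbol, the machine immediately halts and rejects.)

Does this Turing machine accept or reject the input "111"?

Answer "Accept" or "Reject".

Execution trace:
Initial: [p0]111
Step 1: δ(p0, 1) = (p1, 0, L) → [p1]□011
Step 2: δ(p1, □) = (p0, 0, R) → 0[p0]011
Step 3: δ(p0, 0) = (pR, 0, L) → [pR]0011

The machine reaches the reject state pR and halts.

Answer: Reject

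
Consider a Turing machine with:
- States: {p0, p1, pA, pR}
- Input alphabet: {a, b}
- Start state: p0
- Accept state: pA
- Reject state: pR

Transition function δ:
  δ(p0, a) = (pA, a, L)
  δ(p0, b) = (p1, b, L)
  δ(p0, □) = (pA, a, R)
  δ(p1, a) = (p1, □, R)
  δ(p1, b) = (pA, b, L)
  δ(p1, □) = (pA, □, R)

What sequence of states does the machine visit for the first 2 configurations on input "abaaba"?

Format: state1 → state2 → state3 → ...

Execution trace:
Initial: [p0]abaaba
Step 1: δ(p0, a) = (pA, a, L) → [pA]□abaaba

The machine reaches the accept state pA and halts.

State sequence: p0 → pA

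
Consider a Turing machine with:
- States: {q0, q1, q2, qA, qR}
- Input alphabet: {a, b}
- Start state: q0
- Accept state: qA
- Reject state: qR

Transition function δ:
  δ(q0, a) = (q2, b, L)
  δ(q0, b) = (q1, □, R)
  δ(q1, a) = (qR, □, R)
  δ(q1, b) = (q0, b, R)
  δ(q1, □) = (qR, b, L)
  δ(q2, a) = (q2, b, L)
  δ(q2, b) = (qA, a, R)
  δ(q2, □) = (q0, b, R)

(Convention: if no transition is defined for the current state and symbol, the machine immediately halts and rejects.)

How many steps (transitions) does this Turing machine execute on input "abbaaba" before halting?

Execution trace:
Initial: [q0]abbaaba
Step 1: δ(q0, a) = (q2, b, L) → [q2]□bbbaaba
Step 2: δ(q2, □) = (q0, b, R) → b[q0]bbbaaba
Step 3: δ(q0, b) = (q1, □, R) → b□[q1]bbaaba
Step 4: δ(q1, b) = (q0, b, R) → b□b[q0]baaba
Step 5: δ(q0, b) = (q1, □, R) → b□b□[q1]aaba
Step 6: δ(q1, a) = (qR, □, R) → b□b□□[qR]aba

The machine reaches the reject state qR and halts.

The machine executed 6 steps before halting.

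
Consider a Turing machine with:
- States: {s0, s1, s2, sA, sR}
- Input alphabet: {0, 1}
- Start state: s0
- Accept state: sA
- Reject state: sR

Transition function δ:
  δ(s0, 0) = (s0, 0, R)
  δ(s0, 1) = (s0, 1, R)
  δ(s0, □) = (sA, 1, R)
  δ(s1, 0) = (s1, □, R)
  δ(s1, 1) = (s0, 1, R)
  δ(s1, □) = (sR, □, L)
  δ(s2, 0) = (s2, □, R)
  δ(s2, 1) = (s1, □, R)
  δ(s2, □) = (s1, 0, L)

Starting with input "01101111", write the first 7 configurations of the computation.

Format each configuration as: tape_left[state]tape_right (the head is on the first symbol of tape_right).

Transitions applied:
Step 1: δ(s0, 0) = (s0, 0, R)
Step 2: δ(s0, 1) = (s0, 1, R)
Step 3: δ(s0, 1) = (s0, 1, R)
Step 4: δ(s0, 0) = (s0, 0, R)
Step 5: δ(s0, 1) = (s0, 1, R)
Step 6: δ(s0, 1) = (s0, 1, R)

The first 7 configurations are:
[s0]01101111 ⊢ 0[s0]1101111 ⊢ 01[s0]101111 ⊢ 011[s0]01111 ⊢ 0110[s0]1111 ⊢ 01101[s0]111 ⊢ 011011[s0]11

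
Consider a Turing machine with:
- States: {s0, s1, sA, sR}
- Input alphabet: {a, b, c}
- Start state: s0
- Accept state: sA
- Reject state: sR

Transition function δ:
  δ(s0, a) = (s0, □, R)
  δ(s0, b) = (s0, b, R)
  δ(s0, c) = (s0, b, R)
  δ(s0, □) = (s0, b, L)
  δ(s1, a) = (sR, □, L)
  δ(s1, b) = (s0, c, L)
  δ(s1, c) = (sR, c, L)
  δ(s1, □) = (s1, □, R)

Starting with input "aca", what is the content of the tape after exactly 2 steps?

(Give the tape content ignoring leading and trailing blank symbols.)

Execution trace:
Initial: [s0]aca
Step 1: δ(s0, a) = (s0, □, R) → □[s0]ca
Step 2: δ(s0, c) = (s0, b, R) → □b[s0]a

After 2 steps, the tape (ignoring leading/trailing blanks) is: ba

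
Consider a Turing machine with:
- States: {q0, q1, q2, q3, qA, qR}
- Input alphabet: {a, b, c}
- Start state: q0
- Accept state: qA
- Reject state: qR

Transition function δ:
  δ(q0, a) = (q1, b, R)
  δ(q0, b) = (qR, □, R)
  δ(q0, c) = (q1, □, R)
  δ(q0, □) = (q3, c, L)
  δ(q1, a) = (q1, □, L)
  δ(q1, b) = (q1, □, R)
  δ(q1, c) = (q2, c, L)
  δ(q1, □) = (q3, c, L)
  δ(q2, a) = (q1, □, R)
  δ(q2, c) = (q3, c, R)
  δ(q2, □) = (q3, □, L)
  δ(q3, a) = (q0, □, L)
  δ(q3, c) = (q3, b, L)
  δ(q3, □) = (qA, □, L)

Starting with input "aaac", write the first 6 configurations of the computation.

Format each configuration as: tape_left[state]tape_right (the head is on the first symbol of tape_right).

Transitions applied:
Step 1: δ(q0, a) = (q1, b, R)
Step 2: δ(q1, a) = (q1, □, L)
Step 3: δ(q1, b) = (q1, □, R)
Step 4: δ(q1, □) = (q3, c, L)
Step 5: δ(q3, □) = (qA, □, L)

The first 6 configurations are:
[q0]aaac ⊢ b[q1]aac ⊢ [q1]b□ac ⊢ □[q1]□ac ⊢ [q3]□cac ⊢ [qA]□□cac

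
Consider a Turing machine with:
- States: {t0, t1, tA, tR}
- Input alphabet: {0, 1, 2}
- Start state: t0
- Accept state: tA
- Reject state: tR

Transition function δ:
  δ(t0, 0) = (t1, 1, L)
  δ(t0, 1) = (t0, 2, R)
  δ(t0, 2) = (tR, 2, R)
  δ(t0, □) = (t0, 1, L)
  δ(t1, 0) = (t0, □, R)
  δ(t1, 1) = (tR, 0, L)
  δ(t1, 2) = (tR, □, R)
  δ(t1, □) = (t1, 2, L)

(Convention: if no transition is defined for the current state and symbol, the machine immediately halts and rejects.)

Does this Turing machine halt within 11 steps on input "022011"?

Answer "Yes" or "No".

Execution trace:
Initial: [t0]022011
Step 1: δ(t0, 0) = (t1, 1, L) → [t1]□122011
Step 2: δ(t1, □) = (t1, 2, L) → [t1]□2122011
Step 3: δ(t1, □) = (t1, 2, L) → [t1]□22122011
Step 4: δ(t1, □) = (t1, 2, L) → [t1]□222122011
Step 5: δ(t1, □) = (t1, 2, L) → [t1]□2222122011
Step 6: δ(t1, □) = (t1, 2, L) → [t1]□22222122011
Step 7: δ(t1, □) = (t1, 2, L) → [t1]□222222122011
Step 8: δ(t1, □) = (t1, 2, L) → [t1]□2222222122011
Step 9: δ(t1, □) = (t1, 2, L) → [t1]□22222222122011
Step 10: δ(t1, □) = (t1, 2, L) → [t1]□222222222122011
Step 11: δ(t1, □) = (t1, 2, L) → [t1]□2222222222122011

The machine has not reached a halting state after 11 steps.
The machine did not halt within the 11-step bound.

Answer: No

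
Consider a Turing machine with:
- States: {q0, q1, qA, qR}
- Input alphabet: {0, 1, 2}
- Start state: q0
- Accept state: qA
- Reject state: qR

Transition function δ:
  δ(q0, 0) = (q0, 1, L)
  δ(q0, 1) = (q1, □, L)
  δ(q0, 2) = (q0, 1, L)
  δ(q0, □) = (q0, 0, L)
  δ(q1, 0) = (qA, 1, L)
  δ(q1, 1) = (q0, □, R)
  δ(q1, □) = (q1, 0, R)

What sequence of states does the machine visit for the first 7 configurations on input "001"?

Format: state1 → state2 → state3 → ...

Execution trace:
Initial: [q0]001
Step 1: δ(q0, 0) = (q0, 1, L) → [q0]□101
Step 2: δ(q0, □) = (q0, 0, L) → [q0]□0101
Step 3: δ(q0, □) = (q0, 0, L) → [q0]□00101
Step 4: δ(q0, □) = (q0, 0, L) → [q0]□000101
Step 5: δ(q0, □) = (q0, 0, L) → [q0]□0000101
Step 6: δ(q0, □) = (q0, 0, L) → [q0]□00000101

State sequence: q0 → q0 → q0 → q0 → q0 → q0 → q0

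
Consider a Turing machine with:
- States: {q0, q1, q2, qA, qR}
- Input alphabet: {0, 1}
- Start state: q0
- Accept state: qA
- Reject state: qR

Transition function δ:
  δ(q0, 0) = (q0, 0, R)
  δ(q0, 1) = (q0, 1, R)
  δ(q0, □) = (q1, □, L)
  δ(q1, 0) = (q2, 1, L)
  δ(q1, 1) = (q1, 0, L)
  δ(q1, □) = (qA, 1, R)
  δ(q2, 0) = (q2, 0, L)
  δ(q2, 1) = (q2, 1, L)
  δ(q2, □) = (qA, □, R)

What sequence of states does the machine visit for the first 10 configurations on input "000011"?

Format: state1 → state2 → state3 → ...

Execution trace:
Initial: [q0]000011
Step 1: δ(q0, 0) = (q0, 0, R) → 0[q0]00011
Step 2: δ(q0, 0) = (q0, 0, R) → 00[q0]0011
Step 3: δ(q0, 0) = (q0, 0, R) → 000[q0]011
Step 4: δ(q0, 0) = (q0, 0, R) → 0000[q0]11
Step 5: δ(q0, 1) = (q0, 1, R) → 00001[q0]1
Step 6: δ(q0, 1) = (q0, 1, R) → 000011[q0]□
Step 7: δ(q0, □) = (q1, □, L) → 00001[q1]1□
Step 8: δ(q1, 1) = (q1, 0, L) → 0000[q1]10□
Step 9: δ(q1, 1) = (q1, 0, L) → 000[q1]000□

State sequence: q0 → q0 → q0 → q0 → q0 → q0 → q0 → q1 → q1 → q1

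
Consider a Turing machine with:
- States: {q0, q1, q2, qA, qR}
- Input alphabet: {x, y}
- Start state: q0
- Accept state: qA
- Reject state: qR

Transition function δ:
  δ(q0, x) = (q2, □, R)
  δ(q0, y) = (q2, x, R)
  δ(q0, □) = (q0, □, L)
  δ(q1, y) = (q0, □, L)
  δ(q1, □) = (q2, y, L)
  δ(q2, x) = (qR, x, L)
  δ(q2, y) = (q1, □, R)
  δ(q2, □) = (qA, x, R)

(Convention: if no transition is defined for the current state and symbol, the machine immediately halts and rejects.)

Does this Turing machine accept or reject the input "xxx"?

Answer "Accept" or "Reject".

Execution trace:
Initial: [q0]xxx
Step 1: δ(q0, x) = (q2, □, R) → □[q2]xx
Step 2: δ(q2, x) = (qR, x, L) → [qR]□xx

The machine reaches the reject state qR and halts.

Answer: Reject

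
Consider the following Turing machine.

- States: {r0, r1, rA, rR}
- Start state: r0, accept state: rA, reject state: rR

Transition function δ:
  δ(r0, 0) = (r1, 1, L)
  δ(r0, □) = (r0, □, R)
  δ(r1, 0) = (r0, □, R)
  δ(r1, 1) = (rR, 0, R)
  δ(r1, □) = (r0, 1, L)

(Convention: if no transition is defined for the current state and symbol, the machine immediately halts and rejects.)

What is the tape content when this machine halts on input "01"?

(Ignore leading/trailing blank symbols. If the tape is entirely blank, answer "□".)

Execution trace:
Initial: [r0]01
Step 1: δ(r0, 0) = (r1, 1, L) → [r1]□11
Step 2: δ(r1, □) = (r0, 1, L) → [r0]□111
Step 3: δ(r0, □) = (r0, □, R) → □[r0]111

No transition is defined for δ(r0, 1). By convention the machine halts and rejects.

Final tape (ignoring leading/trailing blanks): 111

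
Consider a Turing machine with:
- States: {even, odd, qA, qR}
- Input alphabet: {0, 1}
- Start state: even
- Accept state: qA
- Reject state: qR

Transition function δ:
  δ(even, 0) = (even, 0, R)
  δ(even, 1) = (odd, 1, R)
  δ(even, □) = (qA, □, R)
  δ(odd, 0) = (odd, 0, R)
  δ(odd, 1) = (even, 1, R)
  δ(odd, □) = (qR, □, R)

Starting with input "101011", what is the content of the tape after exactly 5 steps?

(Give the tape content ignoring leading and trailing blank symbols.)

Execution trace:
Initial: [even]101011
Step 1: δ(even, 1) = (odd, 1, R) → 1[odd]01011
Step 2: δ(odd, 0) = (odd, 0, R) → 10[odd]1011
Step 3: δ(odd, 1) = (even, 1, R) → 101[even]011
Step 4: δ(even, 0) = (even, 0, R) → 1010[even]11
Step 5: δ(even, 1) = (odd, 1, R) → 10101[odd]1

After 5 steps, the tape (ignoring leading/trailing blanks) is: 101011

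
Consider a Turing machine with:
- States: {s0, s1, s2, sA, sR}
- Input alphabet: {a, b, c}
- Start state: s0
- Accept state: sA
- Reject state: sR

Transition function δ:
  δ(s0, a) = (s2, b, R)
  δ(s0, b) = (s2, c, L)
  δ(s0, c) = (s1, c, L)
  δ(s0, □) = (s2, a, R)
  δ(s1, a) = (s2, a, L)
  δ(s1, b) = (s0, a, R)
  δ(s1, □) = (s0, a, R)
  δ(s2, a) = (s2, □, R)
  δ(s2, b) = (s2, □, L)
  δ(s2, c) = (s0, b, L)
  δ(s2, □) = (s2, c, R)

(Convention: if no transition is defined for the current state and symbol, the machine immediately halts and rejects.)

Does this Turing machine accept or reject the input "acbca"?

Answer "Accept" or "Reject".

Execution trace:
Initial: [s0]acbca
Step 1: δ(s0, a) = (s2, b, R) → b[s2]cbca
Step 2: δ(s2, c) = (s0, b, L) → [s0]bbbca
Step 3: δ(s0, b) = (s2, c, L) → [s2]□cbbca
Step 4: δ(s2, □) = (s2, c, R) → c[s2]cbbca
Step 5: δ(s2, c) = (s0, b, L) → [s0]cbbbca
Step 6: δ(s0, c) = (s1, c, L) → [s1]□cbbbca
Step 7: δ(s1, □) = (s0, a, R) → a[s0]cbbbca
Step 8: δ(s0, c) = (s1, c, L) → [s1]acbbbca
Step 9: δ(s1, a) = (s2, a, L) → [s2]□acbbbca
Step 10: δ(s2, □) = (s2, c, R) → c[s2]acbbbca
Step 11: δ(s2, a) = (s2, □, R) → c□[s2]cbbbca
Step 12: δ(s2, c) = (s0, b, L) → c[s0]□bbbbca
Step 13: δ(s0, □) = (s2, a, R) → ca[s2]bbbbca
Step 14: δ(s2, b) = (s2, □, L) → c[s2]a□bbbca
Step 15: δ(s2, a) = (s2, □, R) → c□[s2]□bbbca
Step 16: δ(s2, □) = (s2, c, R) → c□c[s2]bbbca
Step 17: δ(s2, b) = (s2, □, L) → c□[s2]c□bbca
Step 18: δ(s2, c) = (s0, b, L) → c[s0]□b□bbca
Step 19: δ(s0, □) = (s2, a, R) → ca[s2]b□bbca
Step 20: δ(s2, b) = (s2, □, L) → c[s2]a□□bbca
Step 21: δ(s2, a) = (s2, □, R) → c□[s2]□□bbca
Step 22: δ(s2, □) = (s2, c, R) → c□c[s2]□bbca
Step 23: δ(s2, □) = (s2, c, R) → c□cc[s2]bbca
Step 24: δ(s2, b) = (s2, □, L) → c□c[s2]c□bca
Step 25: δ(s2, c) = (s0, b, L) → c□[s0]cb□bca
Step 26: δ(s0, c) = (s1, c, L) → c[s1]□cb□bca
Step 27: δ(s1, □) = (s0, a, R) → ca[s0]cb□bca
Step 28: δ(s0, c) = (s1, c, L) → c[s1]acb□bca
Step 29: δ(s1, a) = (s2, a, L) → [s2]cacb□bca
Step 30: δ(s2, c) = (s0, b, L) → [s0]□bacb□bca
Step 31: δ(s0, □) = (s2, a, R) → a[s2]bacb□bca
Step 32: δ(s2, b) = (s2, □, L) → [s2]a□acb□bca
Step 33: δ(s2, a) = (s2, □, R) → □[s2]□acb□bca
Step 34: δ(s2, □) = (s2, c, R) → □c[s2]acb□bca
Step 35: δ(s2, a) = (s2, □, R) → □c□[s2]cb□bca
Step 36: δ(s2, c) = (s0, b, L) → □c[s0]□bb□bca
Step 37: δ(s0, □) = (s2, a, R) → □ca[s2]bb□bca
Step 38: δ(s2, b) = (s2, □, L) → □c[s2]a□b□bca
Step 39: δ(s2, a) = (s2, □, R) → □c□[s2]□b□bca
Step 40: δ(s2, □) = (s2, c, R) → □c□c[s2]b□bca
Step 41: δ(s2, b) = (s2, □, L) → □c□[s2]c□□bca
Step 42: δ(s2, c) = (s0, b, L) → □c[s0]□b□□bca
Step 43: δ(s0, □) = (s2, a, R) → □ca[s2]b□□bca
Step 44: δ(s2, b) = (s2, □, L) → □c[s2]a□□□bca
Step 45: δ(s2, a) = (s2, □, R) → □c□[s2]□□□bca
Step 46: δ(s2, □) = (s2, c, R) → □c□c[s2]□□bca
Step 47: δ(s2, □) = (s2, c, R) → □c□cc[s2]□bca
Step 48: δ(s2, □) = (s2, c, R) → □c□ccc[s2]bca
Step 49: δ(s2, b) = (s2, □, L) → □c□cc[s2]c□ca
Step 50: δ(s2, c) = (s0, b, L) → □c□c[s0]cb□ca
Step 51: δ(s0, c) = (s1, c, L) → □c□[s1]ccb□ca

No transition is defined for δ(s1, c). By convention the machine halts and rejects.

Answer: Reject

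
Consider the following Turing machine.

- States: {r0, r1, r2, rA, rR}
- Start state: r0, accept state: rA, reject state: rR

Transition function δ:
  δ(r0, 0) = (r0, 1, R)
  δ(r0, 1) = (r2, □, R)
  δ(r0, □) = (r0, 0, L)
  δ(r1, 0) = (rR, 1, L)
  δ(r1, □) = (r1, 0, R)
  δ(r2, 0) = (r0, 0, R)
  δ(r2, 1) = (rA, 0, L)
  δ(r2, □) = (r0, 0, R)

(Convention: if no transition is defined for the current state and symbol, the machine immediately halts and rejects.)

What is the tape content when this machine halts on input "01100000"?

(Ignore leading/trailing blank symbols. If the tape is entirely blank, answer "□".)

Execution trace:
Initial: [r0]01100000
Step 1: δ(r0, 0) = (r0, 1, R) → 1[r0]1100000
Step 2: δ(r0, 1) = (r2, □, R) → 1□[r2]100000
Step 3: δ(r2, 1) = (rA, 0, L) → 1[rA]□000000

The machine reaches the accept state rA and halts.

Final tape (ignoring leading/trailing blanks): 1□000000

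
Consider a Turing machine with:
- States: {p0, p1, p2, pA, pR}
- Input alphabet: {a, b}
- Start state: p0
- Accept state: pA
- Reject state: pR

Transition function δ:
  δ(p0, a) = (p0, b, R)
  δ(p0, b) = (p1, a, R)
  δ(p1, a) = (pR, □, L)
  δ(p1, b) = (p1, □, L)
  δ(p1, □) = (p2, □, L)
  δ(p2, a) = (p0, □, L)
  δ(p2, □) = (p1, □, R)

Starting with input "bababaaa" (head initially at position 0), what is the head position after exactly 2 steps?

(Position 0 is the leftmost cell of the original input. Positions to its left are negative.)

Execution trace (head position shown):
Step 0: [p0]bababaaa  (head at position 0)
Step 1: move right → a[p1]ababaaa  (head at position 1)
Step 2: move left → [pR]a□babaaa  (head at position 0)

After 2 steps, the head is at position 0.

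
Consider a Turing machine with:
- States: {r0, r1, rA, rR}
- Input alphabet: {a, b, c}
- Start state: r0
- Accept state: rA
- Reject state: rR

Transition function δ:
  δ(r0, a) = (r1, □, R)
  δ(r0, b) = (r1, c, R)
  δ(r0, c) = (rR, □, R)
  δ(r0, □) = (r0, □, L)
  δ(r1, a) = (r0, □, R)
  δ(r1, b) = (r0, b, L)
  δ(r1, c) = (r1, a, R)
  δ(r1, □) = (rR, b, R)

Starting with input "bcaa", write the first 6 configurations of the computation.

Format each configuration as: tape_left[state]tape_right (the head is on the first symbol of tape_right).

Transitions applied:
Step 1: δ(r0, b) = (r1, c, R)
Step 2: δ(r1, c) = (r1, a, R)
Step 3: δ(r1, a) = (r0, □, R)
Step 4: δ(r0, a) = (r1, □, R)
Step 5: δ(r1, □) = (rR, b, R)

The first 6 configurations are:
[r0]bcaa ⊢ c[r1]caa ⊢ ca[r1]aa ⊢ ca□[r0]a ⊢ ca□□[r1]□ ⊢ ca□□b[rR]□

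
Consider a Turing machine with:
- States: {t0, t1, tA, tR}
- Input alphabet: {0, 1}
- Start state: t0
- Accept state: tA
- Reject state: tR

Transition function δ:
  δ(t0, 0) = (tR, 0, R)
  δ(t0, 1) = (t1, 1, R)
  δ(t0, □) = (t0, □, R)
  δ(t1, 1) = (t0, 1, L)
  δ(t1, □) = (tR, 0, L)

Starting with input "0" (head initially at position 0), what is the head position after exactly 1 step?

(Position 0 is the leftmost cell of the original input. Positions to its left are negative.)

Execution trace (head position shown):
Step 0: [t0]0  (head at position 0)
Step 1: move right → 0[tR]□  (head at position 1)

After 1 step, the head is at position 1.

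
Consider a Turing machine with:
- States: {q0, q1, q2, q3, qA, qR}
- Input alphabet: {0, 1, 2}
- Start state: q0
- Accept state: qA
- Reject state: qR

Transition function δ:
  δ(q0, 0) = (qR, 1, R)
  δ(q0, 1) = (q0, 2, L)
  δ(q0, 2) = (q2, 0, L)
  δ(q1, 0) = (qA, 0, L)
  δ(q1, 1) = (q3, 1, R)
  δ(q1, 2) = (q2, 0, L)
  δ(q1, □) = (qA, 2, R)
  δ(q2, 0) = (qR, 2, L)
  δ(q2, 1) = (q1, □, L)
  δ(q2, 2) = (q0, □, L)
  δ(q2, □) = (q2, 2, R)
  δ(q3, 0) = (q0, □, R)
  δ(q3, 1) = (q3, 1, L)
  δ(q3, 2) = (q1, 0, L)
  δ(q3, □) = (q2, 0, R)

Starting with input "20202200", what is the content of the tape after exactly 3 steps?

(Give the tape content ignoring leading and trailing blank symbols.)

Execution trace:
Initial: [q0]20202200
Step 1: δ(q0, 2) = (q2, 0, L) → [q2]□00202200
Step 2: δ(q2, □) = (q2, 2, R) → 2[q2]00202200
Step 3: δ(q2, 0) = (qR, 2, L) → [qR]220202200

The machine reaches the reject state qR and halts.

After 3 steps, the tape (ignoring leading/trailing blanks) is: 220202200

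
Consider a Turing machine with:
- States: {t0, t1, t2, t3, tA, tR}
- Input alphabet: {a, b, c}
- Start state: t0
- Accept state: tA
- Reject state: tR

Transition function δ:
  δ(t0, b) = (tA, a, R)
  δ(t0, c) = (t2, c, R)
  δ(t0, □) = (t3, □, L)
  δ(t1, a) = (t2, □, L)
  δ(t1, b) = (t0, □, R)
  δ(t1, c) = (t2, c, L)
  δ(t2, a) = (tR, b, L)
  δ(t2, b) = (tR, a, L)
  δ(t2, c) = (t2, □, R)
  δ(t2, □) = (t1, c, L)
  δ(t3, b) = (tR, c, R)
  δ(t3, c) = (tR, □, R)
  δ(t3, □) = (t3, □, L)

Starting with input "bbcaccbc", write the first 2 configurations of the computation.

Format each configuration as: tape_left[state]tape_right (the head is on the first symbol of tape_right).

Transitions applied:
Step 1: δ(t0, b) = (tA, a, R)

The first 2 configurations are:
[t0]bbcaccbc ⊢ a[tA]bcaccbc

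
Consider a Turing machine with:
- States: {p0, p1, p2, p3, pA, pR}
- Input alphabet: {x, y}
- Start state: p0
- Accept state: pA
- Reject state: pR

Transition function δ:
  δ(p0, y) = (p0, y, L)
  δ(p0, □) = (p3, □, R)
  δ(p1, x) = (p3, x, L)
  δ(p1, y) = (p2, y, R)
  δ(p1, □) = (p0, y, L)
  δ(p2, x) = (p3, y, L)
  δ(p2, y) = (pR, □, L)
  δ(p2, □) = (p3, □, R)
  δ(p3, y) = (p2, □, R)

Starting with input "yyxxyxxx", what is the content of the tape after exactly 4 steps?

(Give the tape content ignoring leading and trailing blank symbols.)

Execution trace:
Initial: [p0]yyxxyxxx
Step 1: δ(p0, y) = (p0, y, L) → [p0]□yyxxyxxx
Step 2: δ(p0, □) = (p3, □, R) → □[p3]yyxxyxxx
Step 3: δ(p3, y) = (p2, □, R) → □□[p2]yxxyxxx
Step 4: δ(p2, y) = (pR, □, L) → □[pR]□□xxyxxx

The machine reaches the reject state pR and halts.

After 4 steps, the tape (ignoring leading/trailing blanks) is: xxyxxx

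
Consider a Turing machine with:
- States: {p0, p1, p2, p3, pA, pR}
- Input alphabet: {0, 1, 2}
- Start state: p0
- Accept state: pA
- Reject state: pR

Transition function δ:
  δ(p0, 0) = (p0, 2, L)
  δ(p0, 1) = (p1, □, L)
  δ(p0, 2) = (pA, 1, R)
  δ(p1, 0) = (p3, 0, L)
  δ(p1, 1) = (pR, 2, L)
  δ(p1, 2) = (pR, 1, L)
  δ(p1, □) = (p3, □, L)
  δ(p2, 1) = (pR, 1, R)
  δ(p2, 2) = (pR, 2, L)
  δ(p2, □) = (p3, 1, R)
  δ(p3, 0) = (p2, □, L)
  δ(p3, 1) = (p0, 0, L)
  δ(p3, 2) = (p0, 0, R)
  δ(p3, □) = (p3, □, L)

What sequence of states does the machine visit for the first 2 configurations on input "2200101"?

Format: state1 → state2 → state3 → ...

Execution trace:
Initial: [p0]2200101
Step 1: δ(p0, 2) = (pA, 1, R) → 1[pA]200101

The machine reaches the accept state pA and halts.

State sequence: p0 → pA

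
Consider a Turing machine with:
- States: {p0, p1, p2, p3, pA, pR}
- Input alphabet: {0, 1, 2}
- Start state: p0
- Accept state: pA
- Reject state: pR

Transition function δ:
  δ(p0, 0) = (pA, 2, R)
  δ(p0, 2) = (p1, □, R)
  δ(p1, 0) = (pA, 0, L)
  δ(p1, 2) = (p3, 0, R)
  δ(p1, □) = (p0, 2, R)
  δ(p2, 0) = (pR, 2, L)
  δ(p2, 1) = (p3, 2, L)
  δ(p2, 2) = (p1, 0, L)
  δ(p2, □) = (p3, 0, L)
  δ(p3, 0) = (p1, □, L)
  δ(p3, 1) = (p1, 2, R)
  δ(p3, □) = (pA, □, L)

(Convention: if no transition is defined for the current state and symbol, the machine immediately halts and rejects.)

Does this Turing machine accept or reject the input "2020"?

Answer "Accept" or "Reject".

Execution trace:
Initial: [p0]2020
Step 1: δ(p0, 2) = (p1, □, R) → □[p1]020
Step 2: δ(p1, 0) = (pA, 0, L) → [pA]□020

The machine reaches the accept state pA and halts.

Answer: Accept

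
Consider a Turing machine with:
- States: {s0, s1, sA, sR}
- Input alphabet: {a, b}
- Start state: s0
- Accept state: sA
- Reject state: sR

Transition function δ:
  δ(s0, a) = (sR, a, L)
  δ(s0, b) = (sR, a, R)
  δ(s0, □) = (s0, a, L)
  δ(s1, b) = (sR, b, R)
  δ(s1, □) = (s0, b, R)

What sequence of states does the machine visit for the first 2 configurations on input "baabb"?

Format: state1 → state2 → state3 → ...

Execution trace:
Initial: [s0]baabb
Step 1: δ(s0, b) = (sR, a, R) → a[sR]aabb

The machine reaches the reject state sR and halts.

State sequence: s0 → sR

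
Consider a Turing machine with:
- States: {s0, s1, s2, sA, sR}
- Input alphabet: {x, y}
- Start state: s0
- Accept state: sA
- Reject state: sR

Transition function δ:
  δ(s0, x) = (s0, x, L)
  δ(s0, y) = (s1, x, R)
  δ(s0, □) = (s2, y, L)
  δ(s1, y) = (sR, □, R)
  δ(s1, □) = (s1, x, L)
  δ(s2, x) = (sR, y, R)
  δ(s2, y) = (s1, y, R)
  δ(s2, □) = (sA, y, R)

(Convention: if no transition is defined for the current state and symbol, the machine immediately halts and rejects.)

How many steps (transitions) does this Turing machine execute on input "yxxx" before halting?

Execution trace:
Initial: [s0]yxxx
Step 1: δ(s0, y) = (s1, x, R) → x[s1]xxx

No transition is defined for δ(s1, x). By convention the machine halts and rejects.

The machine executed 1 step before halting.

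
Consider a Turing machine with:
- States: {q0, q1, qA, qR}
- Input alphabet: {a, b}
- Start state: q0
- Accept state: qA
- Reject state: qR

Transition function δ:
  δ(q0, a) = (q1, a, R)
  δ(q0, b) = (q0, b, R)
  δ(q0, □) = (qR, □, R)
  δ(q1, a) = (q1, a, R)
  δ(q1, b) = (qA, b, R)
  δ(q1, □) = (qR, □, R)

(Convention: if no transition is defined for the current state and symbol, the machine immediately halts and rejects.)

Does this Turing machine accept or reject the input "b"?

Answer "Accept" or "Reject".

Execution trace:
Initial: [q0]b
Step 1: δ(q0, b) = (q0, b, R) → b[q0]□
Step 2: δ(q0, □) = (qR, □, R) → b□[qR]□

The machine reaches the reject state qR and halts.

Answer: Reject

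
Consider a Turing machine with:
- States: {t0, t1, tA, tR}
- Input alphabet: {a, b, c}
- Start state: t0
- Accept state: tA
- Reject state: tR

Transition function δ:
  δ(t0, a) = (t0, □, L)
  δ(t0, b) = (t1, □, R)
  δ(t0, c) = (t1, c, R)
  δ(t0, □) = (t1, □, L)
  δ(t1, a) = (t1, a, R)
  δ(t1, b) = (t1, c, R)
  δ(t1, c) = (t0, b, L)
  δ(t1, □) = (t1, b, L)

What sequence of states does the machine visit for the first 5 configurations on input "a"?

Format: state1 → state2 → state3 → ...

Execution trace:
Initial: [t0]a
Step 1: δ(t0, a) = (t0, □, L) → [t0]□□
Step 2: δ(t0, □) = (t1, □, L) → [t1]□□□
Step 3: δ(t1, □) = (t1, b, L) → [t1]□b□□
Step 4: δ(t1, □) = (t1, b, L) → [t1]□bb□□

State sequence: t0 → t0 → t1 → t1 → t1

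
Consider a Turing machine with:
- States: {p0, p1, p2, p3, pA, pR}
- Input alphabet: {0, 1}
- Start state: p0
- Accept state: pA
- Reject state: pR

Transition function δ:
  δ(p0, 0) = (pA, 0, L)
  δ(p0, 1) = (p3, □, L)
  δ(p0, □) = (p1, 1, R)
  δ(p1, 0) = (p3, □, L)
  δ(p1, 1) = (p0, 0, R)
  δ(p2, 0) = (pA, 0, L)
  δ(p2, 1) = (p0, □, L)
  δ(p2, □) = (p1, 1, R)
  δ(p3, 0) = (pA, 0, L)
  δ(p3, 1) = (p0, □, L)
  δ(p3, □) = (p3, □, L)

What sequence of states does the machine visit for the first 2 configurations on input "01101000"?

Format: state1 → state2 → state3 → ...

Execution trace:
Initial: [p0]01101000
Step 1: δ(p0, 0) = (pA, 0, L) → [pA]□01101000

The machine reaches the accept state pA and halts.

State sequence: p0 → pA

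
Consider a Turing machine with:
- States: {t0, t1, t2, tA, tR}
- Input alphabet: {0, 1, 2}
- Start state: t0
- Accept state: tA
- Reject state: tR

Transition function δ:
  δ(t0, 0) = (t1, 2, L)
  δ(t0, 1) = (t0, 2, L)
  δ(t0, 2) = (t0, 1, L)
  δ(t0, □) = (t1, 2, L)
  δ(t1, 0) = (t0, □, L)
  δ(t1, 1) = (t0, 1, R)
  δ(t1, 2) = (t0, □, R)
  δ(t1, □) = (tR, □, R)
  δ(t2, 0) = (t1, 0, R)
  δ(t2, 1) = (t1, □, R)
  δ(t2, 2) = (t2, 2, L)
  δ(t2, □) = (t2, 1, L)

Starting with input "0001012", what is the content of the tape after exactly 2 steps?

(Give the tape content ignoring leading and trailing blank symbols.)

Execution trace:
Initial: [t0]0001012
Step 1: δ(t0, 0) = (t1, 2, L) → [t1]□2001012
Step 2: δ(t1, □) = (tR, □, R) → □[tR]2001012

The machine reaches the reject state tR and halts.

After 2 steps, the tape (ignoring leading/trailing blanks) is: 2001012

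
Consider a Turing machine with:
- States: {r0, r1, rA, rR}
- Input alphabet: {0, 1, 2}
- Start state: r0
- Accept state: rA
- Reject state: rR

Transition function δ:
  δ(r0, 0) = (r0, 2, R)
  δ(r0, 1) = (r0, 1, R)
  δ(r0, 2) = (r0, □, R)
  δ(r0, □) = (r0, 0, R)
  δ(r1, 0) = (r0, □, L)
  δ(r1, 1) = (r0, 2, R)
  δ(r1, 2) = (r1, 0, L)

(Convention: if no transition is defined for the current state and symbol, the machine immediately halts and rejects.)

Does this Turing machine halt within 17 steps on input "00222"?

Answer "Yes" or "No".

Execution trace:
Initial: [r0]00222
Step 1: δ(r0, 0) = (r0, 2, R) → 2[r0]0222
Step 2: δ(r0, 0) = (r0, 2, R) → 22[r0]222
Step 3: δ(r0, 2) = (r0, □, R) → 22□[r0]22
Step 4: δ(r0, 2) = (r0, □, R) → 22□□[r0]2
Step 5: δ(r0, 2) = (r0, □, R) → 22□□□[r0]□
Step 6: δ(r0, □) = (r0, 0, R) → 22□□□0[r0]□
Step 7: δ(r0, □) = (r0, 0, R) → 22□□□00[r0]□
Step 8: δ(r0, □) = (r0, 0, R) → 22□□□000[r0]□
Step 9: δ(r0, □) = (r0, 0, R) → 22□□□0000[r0]□
Step 10: δ(r0, □) = (r0, 0, R) → 22□□□00000[r0]□
Step 11: δ(r0, □) = (r0, 0, R) → 22□□□000000[r0]□
Step 12: δ(r0, □) = (r0, 0, R) → 22□□□0000000[r0]□
Step 13: δ(r0, □) = (r0, 0, R) → 22□□□00000000[r0]□
Step 14: δ(r0, □) = (r0, 0, R) → 22□□□000000000[r0]□
Step 15: δ(r0, □) = (r0, 0, R) → 22□□□0000000000[r0]□
Step 16: δ(r0, □) = (r0, 0, R) → 22□□□00000000000[r0]□
Step 17: δ(r0, □) = (r0, 0, R) → 22□□□000000000000[r0]□

The machine has not reached a halting state after 17 steps.
The machine did not halt within the 17-step bound.

Answer: No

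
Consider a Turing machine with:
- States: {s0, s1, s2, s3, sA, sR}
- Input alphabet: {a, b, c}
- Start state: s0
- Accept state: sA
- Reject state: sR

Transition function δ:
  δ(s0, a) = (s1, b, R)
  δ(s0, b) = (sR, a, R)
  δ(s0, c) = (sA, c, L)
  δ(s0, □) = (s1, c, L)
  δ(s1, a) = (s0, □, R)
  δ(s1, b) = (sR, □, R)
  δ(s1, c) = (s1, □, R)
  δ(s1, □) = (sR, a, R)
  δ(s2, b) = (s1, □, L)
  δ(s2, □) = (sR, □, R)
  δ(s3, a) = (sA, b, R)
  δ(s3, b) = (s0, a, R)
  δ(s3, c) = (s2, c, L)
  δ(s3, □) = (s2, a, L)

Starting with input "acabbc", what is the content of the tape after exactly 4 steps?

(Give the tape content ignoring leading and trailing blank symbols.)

Execution trace:
Initial: [s0]acabbc
Step 1: δ(s0, a) = (s1, b, R) → b[s1]cabbc
Step 2: δ(s1, c) = (s1, □, R) → b□[s1]abbc
Step 3: δ(s1, a) = (s0, □, R) → b□□[s0]bbc
Step 4: δ(s0, b) = (sR, a, R) → b□□a[sR]bc

The machine reaches the reject state sR and halts.

After 4 steps, the tape (ignoring leading/trailing blanks) is: b□□abc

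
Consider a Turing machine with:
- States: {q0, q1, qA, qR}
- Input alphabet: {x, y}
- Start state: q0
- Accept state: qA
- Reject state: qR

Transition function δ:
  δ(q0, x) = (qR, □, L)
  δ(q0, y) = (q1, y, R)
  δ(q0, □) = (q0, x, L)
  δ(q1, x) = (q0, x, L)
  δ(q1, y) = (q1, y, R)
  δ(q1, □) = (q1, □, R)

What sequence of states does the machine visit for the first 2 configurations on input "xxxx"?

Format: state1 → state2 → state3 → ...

Execution trace:
Initial: [q0]xxxx
Step 1: δ(q0, x) = (qR, □, L) → [qR]□□xxx

The machine reaches the reject state qR and halts.

State sequence: q0 → qR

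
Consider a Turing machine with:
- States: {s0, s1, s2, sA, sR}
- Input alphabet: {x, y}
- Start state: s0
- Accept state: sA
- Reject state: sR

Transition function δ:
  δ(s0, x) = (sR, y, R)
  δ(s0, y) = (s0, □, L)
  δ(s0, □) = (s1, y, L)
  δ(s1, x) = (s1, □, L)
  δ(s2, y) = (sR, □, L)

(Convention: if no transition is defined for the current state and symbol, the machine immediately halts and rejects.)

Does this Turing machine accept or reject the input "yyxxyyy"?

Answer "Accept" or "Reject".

Execution trace:
Initial: [s0]yyxxyyy
Step 1: δ(s0, y) = (s0, □, L) → [s0]□□yxxyyy
Step 2: δ(s0, □) = (s1, y, L) → [s1]□y□yxxyyy

No transition is defined for δ(s1, □). By convention the machine halts and rejects.

Answer: Reject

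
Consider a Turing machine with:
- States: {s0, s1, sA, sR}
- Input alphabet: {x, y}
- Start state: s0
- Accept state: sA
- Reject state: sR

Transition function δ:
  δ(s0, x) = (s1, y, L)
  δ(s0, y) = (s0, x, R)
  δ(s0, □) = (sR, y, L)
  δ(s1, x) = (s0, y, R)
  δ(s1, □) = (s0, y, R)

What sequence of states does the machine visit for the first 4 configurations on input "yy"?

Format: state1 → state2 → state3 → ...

Execution trace:
Initial: [s0]yy
Step 1: δ(s0, y) = (s0, x, R) → x[s0]y
Step 2: δ(s0, y) = (s0, x, R) → xx[s0]□
Step 3: δ(s0, □) = (sR, y, L) → x[sR]xy

The machine reaches the reject state sR and halts.

State sequence: s0 → s0 → s0 → sR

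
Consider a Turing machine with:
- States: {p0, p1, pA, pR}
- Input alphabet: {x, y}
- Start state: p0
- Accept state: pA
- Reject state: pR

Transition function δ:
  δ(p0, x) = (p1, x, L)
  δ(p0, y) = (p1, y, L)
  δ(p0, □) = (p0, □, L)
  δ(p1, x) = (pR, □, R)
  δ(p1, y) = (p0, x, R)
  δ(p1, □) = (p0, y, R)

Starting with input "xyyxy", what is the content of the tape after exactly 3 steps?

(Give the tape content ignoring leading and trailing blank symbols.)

Execution trace:
Initial: [p0]xyyxy
Step 1: δ(p0, x) = (p1, x, L) → [p1]□xyyxy
Step 2: δ(p1, □) = (p0, y, R) → y[p0]xyyxy
Step 3: δ(p0, x) = (p1, x, L) → [p1]yxyyxy

After 3 steps, the tape (ignoring leading/trailing blanks) is: yxyyxy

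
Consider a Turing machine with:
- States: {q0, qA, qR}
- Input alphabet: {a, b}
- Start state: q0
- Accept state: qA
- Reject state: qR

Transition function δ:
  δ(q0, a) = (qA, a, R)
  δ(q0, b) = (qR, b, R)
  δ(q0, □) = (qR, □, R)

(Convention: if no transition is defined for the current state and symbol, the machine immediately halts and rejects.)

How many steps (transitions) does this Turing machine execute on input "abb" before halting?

Execution trace:
Initial: [q0]abb
Step 1: δ(q0, a) = (qA, a, R) → a[qA]bb

The machine reaches the accept state qA and halts.

The machine executed 1 step before halting.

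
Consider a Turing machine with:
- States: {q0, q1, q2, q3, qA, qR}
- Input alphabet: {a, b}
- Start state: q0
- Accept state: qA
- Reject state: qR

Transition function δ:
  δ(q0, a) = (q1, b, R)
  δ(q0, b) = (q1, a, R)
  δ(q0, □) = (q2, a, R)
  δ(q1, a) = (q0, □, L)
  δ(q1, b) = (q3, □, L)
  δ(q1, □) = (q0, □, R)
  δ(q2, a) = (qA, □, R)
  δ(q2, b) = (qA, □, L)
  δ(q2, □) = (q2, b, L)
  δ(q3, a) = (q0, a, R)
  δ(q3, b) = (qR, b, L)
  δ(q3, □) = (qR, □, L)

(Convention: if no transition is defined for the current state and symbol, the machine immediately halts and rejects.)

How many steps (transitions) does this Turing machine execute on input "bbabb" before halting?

Execution trace:
Initial: [q0]bbabb
Step 1: δ(q0, b) = (q1, a, R) → a[q1]babb
Step 2: δ(q1, b) = (q3, □, L) → [q3]a□abb
Step 3: δ(q3, a) = (q0, a, R) → a[q0]□abb
Step 4: δ(q0, □) = (q2, a, R) → aa[q2]abb
Step 5: δ(q2, a) = (qA, □, R) → aa□[qA]bb

The machine reaches the accept state qA and halts.

The machine executed 5 steps before halting.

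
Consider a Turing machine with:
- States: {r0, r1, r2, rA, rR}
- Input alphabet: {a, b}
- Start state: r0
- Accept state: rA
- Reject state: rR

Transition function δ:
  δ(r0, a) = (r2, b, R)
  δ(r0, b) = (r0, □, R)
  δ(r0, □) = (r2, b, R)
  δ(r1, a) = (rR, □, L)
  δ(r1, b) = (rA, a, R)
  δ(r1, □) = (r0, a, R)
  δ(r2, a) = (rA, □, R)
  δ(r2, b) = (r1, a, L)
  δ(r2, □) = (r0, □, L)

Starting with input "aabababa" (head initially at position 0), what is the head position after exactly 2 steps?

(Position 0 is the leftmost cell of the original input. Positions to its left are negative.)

Execution trace (head position shown):
Step 0: [r0]aabababa  (head at position 0)
Step 1: move right → b[r2]abababa  (head at position 1)
Step 2: move right → b□[rA]bababa  (head at position 2)

After 2 steps, the head is at position 2.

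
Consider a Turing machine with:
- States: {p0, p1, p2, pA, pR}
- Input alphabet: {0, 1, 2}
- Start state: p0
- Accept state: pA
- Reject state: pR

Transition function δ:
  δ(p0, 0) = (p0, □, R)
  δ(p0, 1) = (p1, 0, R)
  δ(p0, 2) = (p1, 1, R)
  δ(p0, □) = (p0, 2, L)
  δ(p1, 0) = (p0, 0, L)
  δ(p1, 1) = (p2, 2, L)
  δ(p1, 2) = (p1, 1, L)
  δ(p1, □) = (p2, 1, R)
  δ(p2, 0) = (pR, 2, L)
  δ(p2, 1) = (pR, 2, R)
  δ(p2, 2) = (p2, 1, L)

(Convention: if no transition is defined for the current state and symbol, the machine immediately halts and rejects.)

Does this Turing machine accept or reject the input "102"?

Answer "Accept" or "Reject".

Execution trace:
Initial: [p0]102
Step 1: δ(p0, 1) = (p1, 0, R) → 0[p1]02
Step 2: δ(p1, 0) = (p0, 0, L) → [p0]002
Step 3: δ(p0, 0) = (p0, □, R) → □[p0]02
Step 4: δ(p0, 0) = (p0, □, R) → □□[p0]2
Step 5: δ(p0, 2) = (p1, 1, R) → □□1[p1]□
Step 6: δ(p1, □) = (p2, 1, R) → □□11[p2]□

No transition is defined for δ(p2, □). By convention the machine halts and rejects.

Answer: Reject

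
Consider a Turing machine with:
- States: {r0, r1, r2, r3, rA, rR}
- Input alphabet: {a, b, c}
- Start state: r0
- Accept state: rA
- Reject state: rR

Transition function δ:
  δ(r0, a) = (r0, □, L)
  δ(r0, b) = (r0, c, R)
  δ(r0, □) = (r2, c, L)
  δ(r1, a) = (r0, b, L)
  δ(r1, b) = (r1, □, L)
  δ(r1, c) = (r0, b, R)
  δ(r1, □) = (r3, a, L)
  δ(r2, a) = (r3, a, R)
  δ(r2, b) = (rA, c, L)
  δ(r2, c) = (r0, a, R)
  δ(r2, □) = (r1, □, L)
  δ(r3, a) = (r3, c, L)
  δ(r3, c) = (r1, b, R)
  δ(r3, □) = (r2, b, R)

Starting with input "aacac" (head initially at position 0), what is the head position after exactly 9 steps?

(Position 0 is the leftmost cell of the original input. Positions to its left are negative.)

Execution trace (head position shown):
Step 0: [r0]aacac  (head at position 0)
Step 1: move left → [r0]□□acac  (head at position -1)
Step 2: move left → [r2]□c□acac  (head at position -2)
Step 3: move left → [r1]□□c□acac  (head at position -3)
Step 4: move left → [r3]□a□c□acac  (head at position -4)
Step 5: move right → b[r2]a□c□acac  (head at position -3)
Step 6: move right → ba[r3]□c□acac  (head at position -2)
Step 7: move right → bab[r2]c□acac  (head at position -1)
Step 8: move right → baba[r0]□acac  (head at position 0)
Step 9: move left → bab[r2]acacac  (head at position -1)

After 9 steps, the head is at position -1.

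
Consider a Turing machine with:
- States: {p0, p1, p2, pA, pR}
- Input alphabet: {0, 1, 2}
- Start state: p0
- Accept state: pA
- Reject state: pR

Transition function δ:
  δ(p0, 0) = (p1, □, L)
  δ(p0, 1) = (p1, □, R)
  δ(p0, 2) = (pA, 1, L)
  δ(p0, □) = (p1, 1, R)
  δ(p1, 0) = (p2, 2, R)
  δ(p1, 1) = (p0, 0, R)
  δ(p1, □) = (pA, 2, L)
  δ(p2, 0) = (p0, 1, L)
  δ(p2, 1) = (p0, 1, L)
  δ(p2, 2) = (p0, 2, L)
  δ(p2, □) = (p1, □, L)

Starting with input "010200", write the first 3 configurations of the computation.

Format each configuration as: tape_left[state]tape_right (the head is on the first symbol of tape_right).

Transitions applied:
Step 1: δ(p0, 0) = (p1, □, L)
Step 2: δ(p1, □) = (pA, 2, L)

The first 3 configurations are:
[p0]010200 ⊢ [p1]□□10200 ⊢ [pA]□2□10200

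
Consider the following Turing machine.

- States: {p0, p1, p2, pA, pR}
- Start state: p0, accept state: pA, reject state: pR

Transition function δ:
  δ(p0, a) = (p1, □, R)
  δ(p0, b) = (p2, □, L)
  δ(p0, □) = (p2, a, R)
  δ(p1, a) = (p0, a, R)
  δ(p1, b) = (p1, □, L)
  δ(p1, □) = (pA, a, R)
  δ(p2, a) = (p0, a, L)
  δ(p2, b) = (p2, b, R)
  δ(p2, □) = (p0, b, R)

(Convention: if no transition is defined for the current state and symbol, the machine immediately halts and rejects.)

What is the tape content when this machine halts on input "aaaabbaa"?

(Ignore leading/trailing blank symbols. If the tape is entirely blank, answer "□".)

Execution trace:
Initial: [p0]aaaabbaa
Step 1: δ(p0, a) = (p1, □, R) → □[p1]aaabbaa
Step 2: δ(p1, a) = (p0, a, R) → □a[p0]aabbaa
Step 3: δ(p0, a) = (p1, □, R) → □a□[p1]abbaa
Step 4: δ(p1, a) = (p0, a, R) → □a□a[p0]bbaa
Step 5: δ(p0, b) = (p2, □, L) → □a□[p2]a□baa
Step 6: δ(p2, a) = (p0, a, L) → □a[p0]□a□baa
Step 7: δ(p0, □) = (p2, a, R) → □aa[p2]a□baa
Step 8: δ(p2, a) = (p0, a, L) → □a[p0]aa□baa
Step 9: δ(p0, a) = (p1, □, R) → □a□[p1]a□baa
Step 10: δ(p1, a) = (p0, a, R) → □a□a[p0]□baa
Step 11: δ(p0, □) = (p2, a, R) → □a□aa[p2]baa
Step 12: δ(p2, b) = (p2, b, R) → □a□aab[p2]aa
Step 13: δ(p2, a) = (p0, a, L) → □a□aa[p0]baa
Step 14: δ(p0, b) = (p2, □, L) → □a□a[p2]a□aa
Step 15: δ(p2, a) = (p0, a, L) → □a□[p0]aa□aa
Step 16: δ(p0, a) = (p1, □, R) → □a□□[p1]a□aa
Step 17: δ(p1, a) = (p0, a, R) → □a□□a[p0]□aa
Step 18: δ(p0, □) = (p2, a, R) → □a□□aa[p2]aa
Step 19: δ(p2, a) = (p0, a, L) → □a□□a[p0]aaa
Step 20: δ(p0, a) = (p1, □, R) → □a□□a□[p1]aa
Step 21: δ(p1, a) = (p0, a, R) → □a□□a□a[p0]a
Step 22: δ(p0, a) = (p1, □, R) → □a□□a□a□[p1]□
Step 23: δ(p1, □) = (pA, a, R) → □a□□a□a□a[pA]□

The machine reaches the accept state pA and halts.

Final tape (ignoring leading/trailing blanks): a□□a□a□a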